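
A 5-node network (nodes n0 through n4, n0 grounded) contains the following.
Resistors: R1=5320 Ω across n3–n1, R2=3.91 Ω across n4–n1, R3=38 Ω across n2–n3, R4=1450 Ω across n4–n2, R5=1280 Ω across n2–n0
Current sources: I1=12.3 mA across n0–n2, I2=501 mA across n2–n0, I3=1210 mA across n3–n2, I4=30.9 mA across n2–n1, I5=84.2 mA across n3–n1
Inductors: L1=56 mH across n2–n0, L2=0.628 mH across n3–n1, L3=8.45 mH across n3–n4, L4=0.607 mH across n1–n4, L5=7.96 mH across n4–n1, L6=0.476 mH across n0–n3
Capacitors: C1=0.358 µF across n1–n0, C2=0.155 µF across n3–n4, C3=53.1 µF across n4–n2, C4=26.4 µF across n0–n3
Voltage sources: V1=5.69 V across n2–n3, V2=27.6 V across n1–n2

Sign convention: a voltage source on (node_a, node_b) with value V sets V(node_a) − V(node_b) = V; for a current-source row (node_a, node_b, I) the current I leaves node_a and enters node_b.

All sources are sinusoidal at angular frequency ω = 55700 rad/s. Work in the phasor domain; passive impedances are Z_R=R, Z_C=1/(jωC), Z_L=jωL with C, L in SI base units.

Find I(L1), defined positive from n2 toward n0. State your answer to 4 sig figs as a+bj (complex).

Element admittances at ω=55700 rad/s:
  Y(R1) = 0.0001880+0.000j S between n3,n1
  Y(R2) = 0.2558+0.000j S between n4,n1
  I1: injects 0.0123 A into n2 (from n0)
  Y(L1) = 0.000-0.0003206j S between n2,n0
  Y(L2) = 0.000-0.02859j S between n3,n1
  Y(L3) = 0.000-0.002125j S between n3,n4
  Y(R3) = 0.02632+0.000j S between n2,n3
  Y(R4) = 0.0006897+0.000j S between n4,n2
  I2: injects 0.501 A into n0 (from n2)
  Y(R5) = 0.0007813+0.000j S between n2,n0
  Y(C1) = 0.000+0.01994j S between n1,n0
  I3: injects 1.21 A into n2 (from n3)
  I4: injects 0.0309 A into n1 (from n2)
  Y(C2) = 0.000+0.008634j S between n3,n4
  Y(C3) = 0.000+2.958j S between n4,n2
  Y(L4) = 0.000-0.02958j S between n1,n4
  I5: injects 0.0842 A into n1 (from n3)
  Y(L5) = 0.000-0.002255j S between n4,n1
  Y(L6) = 0.000-0.03772j S between n0,n3
  Y(C4) = 0.000+1.470j S between n0,n3
  V1: constraint V(n2)−V(n3) = 5.69
  V2: constraint V(n1)−V(n2) = 27.6
Assemble and solve the 6×6 MNA system:
  V(n1)=32.83+0.3393j  V(n2)=5.234+0.3393j  V(n3)=-0.4560+0.3393j  V(n4)=5.133-2.077j
  i(V1)=0.6363+0.2620j  i(V2)=-7.046+0.5608j

0.0001088-0.001678j A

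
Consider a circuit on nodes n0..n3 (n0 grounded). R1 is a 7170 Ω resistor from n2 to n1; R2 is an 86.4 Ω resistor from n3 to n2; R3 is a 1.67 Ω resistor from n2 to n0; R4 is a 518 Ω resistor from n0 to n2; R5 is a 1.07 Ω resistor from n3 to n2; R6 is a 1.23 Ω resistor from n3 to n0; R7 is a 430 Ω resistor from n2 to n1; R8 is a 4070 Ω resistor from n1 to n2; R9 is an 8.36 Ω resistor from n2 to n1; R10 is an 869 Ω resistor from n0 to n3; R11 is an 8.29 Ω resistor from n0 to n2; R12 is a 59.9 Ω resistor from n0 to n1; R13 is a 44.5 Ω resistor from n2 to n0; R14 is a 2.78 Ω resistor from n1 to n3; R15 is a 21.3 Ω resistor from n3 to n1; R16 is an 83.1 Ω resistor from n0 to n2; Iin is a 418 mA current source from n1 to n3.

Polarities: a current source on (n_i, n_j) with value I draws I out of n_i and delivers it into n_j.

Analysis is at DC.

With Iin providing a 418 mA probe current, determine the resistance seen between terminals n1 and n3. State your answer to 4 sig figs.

R_eq = 1.873 Ω

Apply KCL at each of the 3 non-ground nodes and solve the resulting linear system.
Node n1: branches {R1, R7, R8, R9, R12, R14, R15, Iin} → V_1 = -0.7415
Node n2: branches {R1, R2, R3, R4, R5, R7, R8, R9, R11, R13, R16} → V_2 = -0.02824
Node n3: branches {R2, R5, R6, R10, R14, R15, Iin} → V_3 = 0.04142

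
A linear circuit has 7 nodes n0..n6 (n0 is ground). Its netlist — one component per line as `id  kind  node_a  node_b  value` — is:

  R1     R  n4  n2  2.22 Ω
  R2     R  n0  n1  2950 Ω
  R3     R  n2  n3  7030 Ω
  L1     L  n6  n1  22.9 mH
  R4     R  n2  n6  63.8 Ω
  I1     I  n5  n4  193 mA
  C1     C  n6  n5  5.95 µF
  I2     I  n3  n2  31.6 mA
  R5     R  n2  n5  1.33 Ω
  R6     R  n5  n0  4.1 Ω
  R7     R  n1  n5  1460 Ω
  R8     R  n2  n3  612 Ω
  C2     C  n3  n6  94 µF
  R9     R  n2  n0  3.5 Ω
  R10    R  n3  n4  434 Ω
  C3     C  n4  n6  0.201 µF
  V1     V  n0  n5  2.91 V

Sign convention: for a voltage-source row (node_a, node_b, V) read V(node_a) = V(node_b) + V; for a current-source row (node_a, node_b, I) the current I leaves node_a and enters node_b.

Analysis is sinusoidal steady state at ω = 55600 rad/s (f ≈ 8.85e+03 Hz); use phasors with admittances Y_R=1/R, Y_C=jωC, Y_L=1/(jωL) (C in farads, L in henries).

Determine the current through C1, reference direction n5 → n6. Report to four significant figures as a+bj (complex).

0.01053-0.01390j A

Element admittances at ω=55600 rad/s:
  Y(R1) = 0.4505+0.000j S between n4,n2
  Y(R2) = 0.0003390+0.000j S between n0,n1
  Y(R3) = 0.0001422+0.000j S between n2,n3
  Y(L1) = 0.000-0.0007854j S between n6,n1
  Y(R4) = 0.01567+0.000j S between n2,n6
  I1: injects 0.193 A into n4 (from n5)
  Y(C1) = 0.000+0.3308j S between n6,n5
  I2: injects 0.0316 A into n2 (from n3)
  Y(R5) = 0.7519+0.000j S between n2,n5
  Y(R6) = 0.2439+0.000j S between n5,n0
  Y(R7) = 0.0006849+0.000j S between n1,n5
  Y(R8) = 0.001634+0.000j S between n2,n3
  Y(C2) = 0.000+5.226j S between n3,n6
  Y(R9) = 0.2857+0.000j S between n2,n0
  Y(R10) = 0.002304+0.000j S between n3,n4
  Y(C3) = 0.000+0.01118j S between n4,n6
  V1: constraint V(n0)−V(n5) = 2.91
Assemble and solve the 7×7 MNA system:
  V(n1)=-2.273+0.4567j  V(n2)=-1.912-0.01385j  V(n3)=-2.868+0.03695j  V(n4)=-1.493-0.04753j  V(n5)=-2.910+0.000j  V(n6)=-2.868+0.03184j
  i(V1)=-1.257-0.003802j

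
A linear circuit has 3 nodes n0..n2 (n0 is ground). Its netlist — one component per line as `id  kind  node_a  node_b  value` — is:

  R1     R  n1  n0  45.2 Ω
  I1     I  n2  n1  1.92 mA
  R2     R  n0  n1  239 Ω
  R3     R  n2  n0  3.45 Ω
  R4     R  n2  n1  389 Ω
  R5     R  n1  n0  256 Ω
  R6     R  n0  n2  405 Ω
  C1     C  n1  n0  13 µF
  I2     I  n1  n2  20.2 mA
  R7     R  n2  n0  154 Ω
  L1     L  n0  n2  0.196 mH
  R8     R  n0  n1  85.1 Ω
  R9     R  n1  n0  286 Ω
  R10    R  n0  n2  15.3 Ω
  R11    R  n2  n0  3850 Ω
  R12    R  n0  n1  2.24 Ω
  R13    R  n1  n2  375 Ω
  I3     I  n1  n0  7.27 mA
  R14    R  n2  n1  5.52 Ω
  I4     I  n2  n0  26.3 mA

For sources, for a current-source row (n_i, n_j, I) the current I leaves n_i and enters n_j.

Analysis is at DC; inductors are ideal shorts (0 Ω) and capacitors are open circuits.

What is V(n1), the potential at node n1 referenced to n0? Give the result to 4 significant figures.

-0.03767 V

MNA unknowns: 2 node voltages V₁..V_2 plus 1 source current (L1)
R1: Y=0.02212 on G[1,0]
I1: z[2]−=0.00192, z[1]+=0.00192
R2: Y=0.004184 on G[0,1]
R3: Y=0.2899 on G[2,0]
R4: Y=0.002571 on G[2,1]
R5: Y=0.003906 on G[1,0]
R6: Y=0.002469 on G[0,2]
C1: Y=0.000 on G[1,0]
I2: z[1]−=0.0202, z[2]+=0.0202
R7: Y=0.006494 on G[2,0]
L1: row V0−V2=0, i_L1 at 0,2
R8: Y=0.01175 on G[0,1]
R9: Y=0.003497 on G[1,0]
R10: Y=0.06536 on G[0,2]
R11: Y=0.0002597 on G[2,0]
R12: Y=0.4464 on G[0,1]
R13: Y=0.002667 on G[1,2]
I3: z[1]−=0.00727, z[0]+=0.00727
R14: Y=0.1812 on G[2,1]
I4: z[2]−=0.0263, z[0]+=0.0263
solve → V1=-0.03767, V2=0.000
aux → i_L1=0.01504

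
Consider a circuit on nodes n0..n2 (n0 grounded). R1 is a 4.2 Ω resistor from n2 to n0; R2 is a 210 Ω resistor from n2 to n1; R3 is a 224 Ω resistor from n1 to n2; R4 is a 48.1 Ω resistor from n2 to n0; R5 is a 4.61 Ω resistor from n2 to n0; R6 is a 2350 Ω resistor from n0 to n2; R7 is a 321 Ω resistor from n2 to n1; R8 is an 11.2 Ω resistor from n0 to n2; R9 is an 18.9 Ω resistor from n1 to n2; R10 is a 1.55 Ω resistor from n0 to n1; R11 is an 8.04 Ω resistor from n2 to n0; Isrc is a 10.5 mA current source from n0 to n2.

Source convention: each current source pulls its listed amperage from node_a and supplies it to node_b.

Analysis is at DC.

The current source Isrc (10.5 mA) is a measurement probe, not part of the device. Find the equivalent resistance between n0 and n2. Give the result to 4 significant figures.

R_eq = 1.335 Ω

Apply KCL at each of the 2 non-ground nodes and solve the resulting linear system.
Node n1: branches {R2, R3, R7, R9, R10} → V_1 = 0.001287
Node n2: branches {R1, R2, R3, R4, R5, R6, R7, R8, R9, R11, Isrc} → V_2 = 0.01402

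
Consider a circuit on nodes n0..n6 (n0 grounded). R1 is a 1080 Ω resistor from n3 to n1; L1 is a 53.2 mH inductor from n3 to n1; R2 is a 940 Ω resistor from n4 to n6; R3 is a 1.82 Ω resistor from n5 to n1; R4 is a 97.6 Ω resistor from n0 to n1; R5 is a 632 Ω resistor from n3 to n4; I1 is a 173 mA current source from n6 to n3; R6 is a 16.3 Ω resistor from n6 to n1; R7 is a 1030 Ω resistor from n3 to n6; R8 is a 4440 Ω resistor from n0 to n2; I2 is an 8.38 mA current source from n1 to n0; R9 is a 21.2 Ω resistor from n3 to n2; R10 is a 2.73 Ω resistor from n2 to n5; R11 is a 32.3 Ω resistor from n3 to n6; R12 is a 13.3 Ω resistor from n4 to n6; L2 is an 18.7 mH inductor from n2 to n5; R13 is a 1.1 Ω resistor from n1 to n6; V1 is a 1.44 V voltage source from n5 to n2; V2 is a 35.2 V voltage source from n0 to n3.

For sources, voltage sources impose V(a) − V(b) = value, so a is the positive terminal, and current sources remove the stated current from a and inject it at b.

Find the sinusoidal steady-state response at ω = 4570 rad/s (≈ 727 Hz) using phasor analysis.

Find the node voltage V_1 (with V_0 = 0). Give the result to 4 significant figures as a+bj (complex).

Element admittances at ω=4570 rad/s:
  Y(R1) = 0.0009259+0.000j S between n3,n1
  Y(L1) = 0.000-0.004113j S between n3,n1
  Y(R2) = 0.001064+0.000j S between n4,n6
  Y(R3) = 0.5495+0.000j S between n5,n1
  Y(R4) = 0.01025+0.000j S between n0,n1
  Y(R5) = 0.001582+0.000j S between n3,n4
  I1: injects 0.173 A into n3 (from n6)
  Y(R6) = 0.06135+0.000j S between n6,n1
  Y(R7) = 0.0009709+0.000j S between n3,n6
  Y(R8) = 0.0002252+0.000j S between n0,n2
  I2: injects 0.00838 A into n0 (from n1)
  Y(R9) = 0.04717+0.000j S between n3,n2
  Y(R10) = 0.3663+0.000j S between n2,n5
  Y(R11) = 0.03096+0.000j S between n3,n6
  Y(R12) = 0.07519+0.000j S between n4,n6
  Y(L2) = 0.000-0.01170j S between n2,n5
  Y(R13) = 0.9091+0.000j S between n1,n6
  V1: constraint V(n5)−V(n2) = 1.44
  V2: constraint V(n0)−V(n3) = 35.2
Assemble and solve the 8×8 MNA system:
  V(n1)=-32.28+0.1378j  V(n2)=-33.82+0.1269j  V(n3)=-35.20+0.000j  V(n4)=-32.60+0.1305j  V(n5)=-32.38+0.1269j  V(n6)=-32.55+0.1332j
  i(V1)=-0.4702+0.02286j  i(V2)=-0.3300+0.001441j

-32.28+0.1378j V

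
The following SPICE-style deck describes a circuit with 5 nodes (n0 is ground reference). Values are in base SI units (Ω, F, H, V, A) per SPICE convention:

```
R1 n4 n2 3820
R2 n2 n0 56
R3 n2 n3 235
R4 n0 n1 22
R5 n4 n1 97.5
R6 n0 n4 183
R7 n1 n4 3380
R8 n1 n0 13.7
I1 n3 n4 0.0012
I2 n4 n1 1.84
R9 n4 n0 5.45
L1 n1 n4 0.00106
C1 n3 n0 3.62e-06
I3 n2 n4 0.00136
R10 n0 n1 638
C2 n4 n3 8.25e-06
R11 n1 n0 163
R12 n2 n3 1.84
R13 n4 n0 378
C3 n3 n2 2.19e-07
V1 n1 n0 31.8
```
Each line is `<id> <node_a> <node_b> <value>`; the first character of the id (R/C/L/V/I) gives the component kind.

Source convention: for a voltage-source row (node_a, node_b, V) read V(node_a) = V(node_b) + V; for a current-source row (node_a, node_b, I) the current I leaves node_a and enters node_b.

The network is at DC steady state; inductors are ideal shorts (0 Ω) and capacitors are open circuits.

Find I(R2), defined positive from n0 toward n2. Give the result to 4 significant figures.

-0.005681 A

MNA unknowns: 4 node voltages V₁..V_4 plus 2 source currents (L1, V1)
R1: Y=0.0002618 on G[4,2]
R2: Y=0.01786 on G[2,0]
R3: Y=0.004255 on G[2,3]
R4: Y=0.04545 on G[0,1]
R5: Y=0.01026 on G[4,1]
R6: Y=0.005464 on G[0,4]
R7: Y=0.0002959 on G[1,4]
R8: Y=0.07299 on G[1,0]
I1: z[3]−=0.0012, z[4]+=0.0012
I2: z[4]−=1.84, z[1]+=1.84
R9: Y=0.1835 on G[4,0]
L1: row V1−V4=0, i_L1 at 1,4
C1: Y=0.000 on G[3,0]
I3: z[2]−=0.00136, z[4]+=0.00136
R10: Y=0.001567 on G[0,1]
C2: Y=0.000 on G[4,3]
R11: Y=0.006135 on G[1,0]
R12: Y=0.5435 on G[2,3]
R13: Y=0.002646 on G[4,0]
C3: Y=0.000 on G[3,2]
V1: row V1−V0=31.8, i_V1 at 1,0
solve → V1=31.80, V2=0.3182, V3=0.3160, V4=31.80
aux → i_L1=7.938, i_V1=-10.11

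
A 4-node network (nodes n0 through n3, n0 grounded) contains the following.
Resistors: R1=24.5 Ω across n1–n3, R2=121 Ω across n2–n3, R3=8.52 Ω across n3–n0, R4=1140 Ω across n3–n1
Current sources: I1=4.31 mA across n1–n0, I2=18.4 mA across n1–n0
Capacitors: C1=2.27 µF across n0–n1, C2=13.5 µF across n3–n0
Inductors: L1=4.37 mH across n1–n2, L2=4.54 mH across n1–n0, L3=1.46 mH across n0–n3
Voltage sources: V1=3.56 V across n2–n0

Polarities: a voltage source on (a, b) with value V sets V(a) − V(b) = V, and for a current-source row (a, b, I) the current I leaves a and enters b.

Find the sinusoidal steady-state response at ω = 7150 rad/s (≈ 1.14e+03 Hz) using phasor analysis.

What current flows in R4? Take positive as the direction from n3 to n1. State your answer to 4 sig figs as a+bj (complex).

-0.0008567+0.0008948j A

Apply KCL at each of the 3 non-ground nodes and solve the resulting linear system.
Node n1: branches {R1, I1, C1, L1, I2, L2, R4} → V_1 = 1.533-1.362j
Node n2: branches {L1, R2, V1} → V_2 = 3.560+0.000j
Node n3: branches {R1, C2, L3, R2, R3, R4} → V_3 = 0.5563-0.3417j
Source currents: i(V1)=-0.06841+0.06205j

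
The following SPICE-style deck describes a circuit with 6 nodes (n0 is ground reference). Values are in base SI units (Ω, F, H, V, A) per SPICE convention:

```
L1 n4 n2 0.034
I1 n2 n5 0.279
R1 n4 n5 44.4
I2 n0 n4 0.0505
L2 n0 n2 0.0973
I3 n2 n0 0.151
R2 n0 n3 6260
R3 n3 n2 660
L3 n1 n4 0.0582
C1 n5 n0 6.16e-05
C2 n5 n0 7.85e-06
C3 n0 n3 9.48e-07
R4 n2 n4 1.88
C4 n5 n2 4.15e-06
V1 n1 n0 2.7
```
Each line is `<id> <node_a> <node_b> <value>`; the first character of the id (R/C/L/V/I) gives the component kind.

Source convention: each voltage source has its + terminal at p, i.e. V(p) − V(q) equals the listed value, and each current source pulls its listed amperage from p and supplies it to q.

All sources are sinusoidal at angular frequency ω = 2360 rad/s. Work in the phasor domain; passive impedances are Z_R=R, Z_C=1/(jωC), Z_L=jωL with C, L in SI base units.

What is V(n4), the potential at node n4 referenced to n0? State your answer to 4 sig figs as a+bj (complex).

MNA unknowns: 5 node voltages V₁..V_5 plus 1 source current (V1)
L1: Y=0.000-0.01246j on G[4,2]
I1: z[2]−=0.279, z[5]+=0.279
R1: Y=0.02252+0.000j on G[4,5]
I2: z[0]−=0.0505, z[4]+=0.0505
L2: Y=0.000-0.004355j on G[0,2]
I3: z[2]−=0.151, z[0]+=0.151
R2: Y=0.0001597+0.000j on G[0,3]
R3: Y=0.001515+0.000j on G[3,2]
L3: Y=0.000-0.007281j on G[1,4]
C1: Y=0.000+0.1454j on G[5,0]
C2: Y=0.000+0.01853j on G[5,0]
C3: Y=0.000+0.002237j on G[0,3]
R4: Y=0.5319+0.000j on G[2,4]
C4: Y=0.000+0.009794j on G[5,2]
V1: row V1−V0=2.7, i_V1 at 1,0
solve → V1=2.700+0.000j, V2=-18.16-1.501j, V3=-6.550+7.392j, V4=-17.35-1.669j, V5=-1.291+0.3919j
aux → i_V1=-0.01215+0.1460j

-17.35-1.669j V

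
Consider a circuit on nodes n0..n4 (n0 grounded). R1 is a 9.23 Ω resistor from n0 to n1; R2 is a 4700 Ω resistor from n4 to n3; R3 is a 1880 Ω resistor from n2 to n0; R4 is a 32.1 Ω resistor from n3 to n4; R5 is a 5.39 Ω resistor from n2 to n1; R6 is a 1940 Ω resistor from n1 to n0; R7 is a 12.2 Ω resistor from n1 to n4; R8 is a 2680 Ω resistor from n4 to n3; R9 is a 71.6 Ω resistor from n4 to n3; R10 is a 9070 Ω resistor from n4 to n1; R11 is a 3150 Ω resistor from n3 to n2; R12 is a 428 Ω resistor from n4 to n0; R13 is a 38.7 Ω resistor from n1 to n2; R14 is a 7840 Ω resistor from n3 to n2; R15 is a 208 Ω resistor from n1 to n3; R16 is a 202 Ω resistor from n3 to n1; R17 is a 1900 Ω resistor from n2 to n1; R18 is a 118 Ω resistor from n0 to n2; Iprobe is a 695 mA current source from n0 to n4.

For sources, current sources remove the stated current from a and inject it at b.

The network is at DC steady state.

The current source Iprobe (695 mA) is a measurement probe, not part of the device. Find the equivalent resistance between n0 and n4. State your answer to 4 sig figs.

MNA unknowns: 4 node voltages V₁..V_4
R1: Y=0.1083 on G[0,1]
R2: Y=0.0002128 on G[4,3]
R3: Y=0.0005319 on G[2,0]
R4: Y=0.03115 on G[3,4]
R5: Y=0.1855 on G[2,1]
R6: Y=0.0005155 on G[1,0]
R7: Y=0.08197 on G[1,4]
R8: Y=0.0003731 on G[4,3]
R9: Y=0.01397 on G[4,3]
R10: Y=0.0001103 on G[4,1]
R11: Y=0.0003175 on G[3,2]
R12: Y=0.002336 on G[4,0]
R13: Y=0.02584 on G[1,2]
R14: Y=0.0001276 on G[3,2]
R15: Y=0.004808 on G[1,3]
R16: Y=0.004950 on G[3,1]
R17: Y=0.0005263 on G[2,1]
R18: Y=0.008475 on G[0,2]
Iprobe: z[0]−=0.695, z[4]+=0.695
solve → V1=5.655, V2=5.437, V3=11.66, V4=13.01

R_eq = 18.71 Ω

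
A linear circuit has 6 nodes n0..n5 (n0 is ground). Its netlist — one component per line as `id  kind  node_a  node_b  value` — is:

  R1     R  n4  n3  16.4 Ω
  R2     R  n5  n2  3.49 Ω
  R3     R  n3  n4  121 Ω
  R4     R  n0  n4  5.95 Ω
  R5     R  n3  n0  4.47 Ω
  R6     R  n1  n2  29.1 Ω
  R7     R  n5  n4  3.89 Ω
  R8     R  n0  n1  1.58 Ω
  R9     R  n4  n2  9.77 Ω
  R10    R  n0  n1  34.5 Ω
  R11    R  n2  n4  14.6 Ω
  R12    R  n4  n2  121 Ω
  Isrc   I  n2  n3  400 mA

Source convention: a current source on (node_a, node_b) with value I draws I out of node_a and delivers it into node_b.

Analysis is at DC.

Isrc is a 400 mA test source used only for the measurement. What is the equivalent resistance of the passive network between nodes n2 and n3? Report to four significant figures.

Element admittances at DC:
  Y(R1) = 0.06098 S between n4,n3
  Y(R2) = 0.2865 S between n5,n2
  Y(R3) = 0.008264 S between n3,n4
  Y(R4) = 0.1681 S between n0,n4
  Y(R5) = 0.2237 S between n3,n0
  Y(R6) = 0.03436 S between n1,n2
  Y(R7) = 0.2571 S between n5,n4
  Y(R8) = 0.6329 S between n0,n1
  Y(R9) = 0.1024 S between n4,n2
  Y(R10) = 0.02899 S between n0,n1
  Y(R11) = 0.06849 S between n2,n4
  Y(R12) = 0.008264 S between n4,n2
  Isrc: injects 0.4 A into n3 (from n2)
Assemble and solve the 5×5 MNA system:
  V(n1)=-0.1046  V(n2)=-2.120  V(n3)=1.113  V(n4)=-1.069  V(n5)=-1.623

R_eq = 8.083 Ω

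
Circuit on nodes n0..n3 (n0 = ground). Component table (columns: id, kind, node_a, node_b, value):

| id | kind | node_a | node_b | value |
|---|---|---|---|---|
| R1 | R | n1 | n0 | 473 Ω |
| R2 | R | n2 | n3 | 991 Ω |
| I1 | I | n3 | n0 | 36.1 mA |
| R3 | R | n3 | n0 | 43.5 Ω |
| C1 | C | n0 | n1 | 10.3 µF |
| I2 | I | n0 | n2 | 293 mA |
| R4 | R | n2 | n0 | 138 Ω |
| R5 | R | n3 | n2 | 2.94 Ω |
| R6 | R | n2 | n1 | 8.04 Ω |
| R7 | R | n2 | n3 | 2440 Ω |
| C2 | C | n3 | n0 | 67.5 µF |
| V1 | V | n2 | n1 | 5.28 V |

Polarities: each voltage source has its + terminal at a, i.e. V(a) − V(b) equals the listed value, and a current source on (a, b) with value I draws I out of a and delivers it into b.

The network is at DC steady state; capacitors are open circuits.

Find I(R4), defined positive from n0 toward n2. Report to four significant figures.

-0.06340 A

MNA unknowns: 3 node voltages V₁..V_3 plus 1 source current (V1)
R1: Y=0.002114 on G[1,0]
R2: Y=0.001009 on G[2,3]
I1: z[3]−=0.0361, z[0]+=0.0361
R3: Y=0.02299 on G[3,0]
C1: Y=0.000 on G[0,1]
I2: z[0]−=0.293, z[2]+=0.293
R4: Y=0.007246 on G[2,0]
R5: Y=0.3401 on G[3,2]
R6: Y=0.1244 on G[2,1]
R7: Y=0.0004098 on G[2,3]
C2: Y=0.000 on G[3,0]
V1: row V2−V1=5.28, i_V1 at 2,1
solve → V1=3.469, V2=8.749, V3=8.098
aux → i_V1=-0.6494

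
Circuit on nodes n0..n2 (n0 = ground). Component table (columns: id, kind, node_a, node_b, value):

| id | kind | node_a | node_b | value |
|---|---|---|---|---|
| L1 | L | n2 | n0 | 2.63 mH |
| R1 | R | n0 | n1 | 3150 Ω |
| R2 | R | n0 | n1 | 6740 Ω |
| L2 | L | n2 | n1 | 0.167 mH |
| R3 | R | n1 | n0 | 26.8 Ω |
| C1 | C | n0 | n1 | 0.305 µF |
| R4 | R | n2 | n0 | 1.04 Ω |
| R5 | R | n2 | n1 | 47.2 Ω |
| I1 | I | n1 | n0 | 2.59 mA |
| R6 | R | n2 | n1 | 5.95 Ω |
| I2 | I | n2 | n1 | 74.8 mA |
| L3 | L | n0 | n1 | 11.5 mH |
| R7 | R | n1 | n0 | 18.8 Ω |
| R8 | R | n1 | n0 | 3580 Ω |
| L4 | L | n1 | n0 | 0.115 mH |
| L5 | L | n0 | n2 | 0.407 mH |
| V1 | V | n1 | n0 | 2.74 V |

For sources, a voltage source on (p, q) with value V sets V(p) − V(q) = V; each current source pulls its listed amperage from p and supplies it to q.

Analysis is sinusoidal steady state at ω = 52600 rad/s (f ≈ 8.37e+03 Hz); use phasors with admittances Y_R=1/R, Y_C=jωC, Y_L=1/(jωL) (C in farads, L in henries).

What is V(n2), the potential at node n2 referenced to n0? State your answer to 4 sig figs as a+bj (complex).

0.4163-0.2104j V

Apply KCL at each of the 2 non-ground nodes and solve the resulting linear system.
Node n1: branches {R1, R2, L2, R3, C1, R5, I1, R6, I2, L3, R7, R8, L4, V1} → V_1 = 2.740+0.000j
Node n2: branches {L1, L2, R4, R5, R6, I2, L5} → V_2 = 0.4163-0.2104j
Source currents: i(V1)=-0.6415+0.6383j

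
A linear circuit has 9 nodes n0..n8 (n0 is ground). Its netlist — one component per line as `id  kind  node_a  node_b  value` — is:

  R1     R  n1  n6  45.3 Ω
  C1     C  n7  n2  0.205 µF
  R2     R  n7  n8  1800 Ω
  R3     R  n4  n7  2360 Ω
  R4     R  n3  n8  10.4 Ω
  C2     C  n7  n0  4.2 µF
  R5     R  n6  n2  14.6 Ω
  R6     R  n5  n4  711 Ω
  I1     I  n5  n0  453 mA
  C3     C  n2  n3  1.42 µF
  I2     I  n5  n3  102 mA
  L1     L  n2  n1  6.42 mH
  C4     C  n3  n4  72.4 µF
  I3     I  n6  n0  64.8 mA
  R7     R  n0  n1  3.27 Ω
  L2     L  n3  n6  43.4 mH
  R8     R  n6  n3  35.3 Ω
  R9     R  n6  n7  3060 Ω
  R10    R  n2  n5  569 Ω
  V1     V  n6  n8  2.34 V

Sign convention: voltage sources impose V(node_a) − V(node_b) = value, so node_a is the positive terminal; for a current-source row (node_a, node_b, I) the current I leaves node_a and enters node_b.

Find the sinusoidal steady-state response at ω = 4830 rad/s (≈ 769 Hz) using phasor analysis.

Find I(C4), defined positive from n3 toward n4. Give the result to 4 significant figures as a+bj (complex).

0.2399-0.0001910j A

Element admittances at ω=4830 rad/s:
  Y(R1) = 0.02208+0.000j S between n1,n6
  Y(C1) = 0.000+0.0009901j S between n7,n2
  Y(R2) = 0.0005556+0.000j S between n7,n8
  Y(R3) = 0.0004237+0.000j S between n4,n7
  Y(R4) = 0.09615+0.000j S between n3,n8
  Y(C2) = 0.000+0.02029j S between n7,n0
  Y(R5) = 0.06849+0.000j S between n6,n2
  Y(R6) = 0.001406+0.000j S between n5,n4
  I1: injects 0.453 A into n0 (from n5)
  Y(C3) = 0.000+0.006859j S between n2,n3
  I2: injects 0.102 A into n3 (from n5)
  Y(L1) = 0.000-0.03225j S between n2,n1
  Y(C4) = 0.000+0.3497j S between n3,n4
  I3: injects 0.0648 A into n0 (from n6)
  Y(R7) = 0.3058+0.000j S between n0,n1
  Y(L2) = 0.000-0.004770j S between n3,n6
  Y(R8) = 0.02833+0.000j S between n6,n3
  Y(R9) = 0.0003268+0.000j S between n6,n7
  Y(R10) = 0.001757+0.000j S between n2,n5
  V1: constraint V(n6)−V(n8) = 2.34
Assemble and solve the 9×9 MNA system:
  V(n1)=-1.690+0.05755j  V(n2)=-7.958-11.42j  V(n3)=-11.08-8.233j  V(n4)=-11.08-7.547j  V(n5)=-184.8-9.698j  V(n6)=-8.341-8.302j  V(n7)=-0.8676+0.04303j  V(n8)=-10.68-8.302j
  i(V1)=0.03327-0.01123j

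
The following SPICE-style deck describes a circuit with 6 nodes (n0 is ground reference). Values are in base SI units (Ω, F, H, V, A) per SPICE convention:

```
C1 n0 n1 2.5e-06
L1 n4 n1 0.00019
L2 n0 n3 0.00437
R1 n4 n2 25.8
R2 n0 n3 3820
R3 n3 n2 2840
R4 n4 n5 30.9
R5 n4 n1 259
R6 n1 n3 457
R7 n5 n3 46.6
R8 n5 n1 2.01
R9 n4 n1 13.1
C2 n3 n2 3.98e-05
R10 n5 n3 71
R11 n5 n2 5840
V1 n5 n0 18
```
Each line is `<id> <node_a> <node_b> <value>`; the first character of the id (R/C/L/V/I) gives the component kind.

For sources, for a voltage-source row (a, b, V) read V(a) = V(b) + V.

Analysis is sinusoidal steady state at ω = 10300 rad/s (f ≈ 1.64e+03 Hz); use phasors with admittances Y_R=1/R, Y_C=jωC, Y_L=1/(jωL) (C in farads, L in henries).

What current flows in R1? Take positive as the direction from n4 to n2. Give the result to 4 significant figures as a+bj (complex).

0.05307-0.1921j A

MNA unknowns: 5 node voltages V₁..V_5 plus 1 source current (V1)
C1: Y=0.000+0.02575j on G[0,1]
L1: Y=0.000-0.5110j on G[4,1]
L2: Y=0.000-0.02222j on G[0,3]
R1: Y=0.03876+0.000j on G[4,2]
R2: Y=0.0002618+0.000j on G[0,3]
R3: Y=0.0003521+0.000j on G[3,2]
R4: Y=0.03236+0.000j on G[4,5]
R5: Y=0.003861+0.000j on G[4,1]
R6: Y=0.002188+0.000j on G[1,3]
R7: Y=0.02146+0.000j on G[5,3]
R8: Y=0.4975+0.000j on G[5,1]
R9: Y=0.07634+0.000j on G[4,1]
C2: Y=0.000+0.4099j on G[3,2]
R10: Y=0.01408+0.000j on G[5,3]
R11: Y=0.0001712+0.000j on G[5,2]
V1: row V5−V0=18, i_V1 at 5,0
solve → V1=17.90-0.4856j, V2=16.12+4.464j, V3=16.59+4.595j, V4=17.49-0.4929j, V5=18.00+0.000j
aux → i_V1=-0.1189-0.09348j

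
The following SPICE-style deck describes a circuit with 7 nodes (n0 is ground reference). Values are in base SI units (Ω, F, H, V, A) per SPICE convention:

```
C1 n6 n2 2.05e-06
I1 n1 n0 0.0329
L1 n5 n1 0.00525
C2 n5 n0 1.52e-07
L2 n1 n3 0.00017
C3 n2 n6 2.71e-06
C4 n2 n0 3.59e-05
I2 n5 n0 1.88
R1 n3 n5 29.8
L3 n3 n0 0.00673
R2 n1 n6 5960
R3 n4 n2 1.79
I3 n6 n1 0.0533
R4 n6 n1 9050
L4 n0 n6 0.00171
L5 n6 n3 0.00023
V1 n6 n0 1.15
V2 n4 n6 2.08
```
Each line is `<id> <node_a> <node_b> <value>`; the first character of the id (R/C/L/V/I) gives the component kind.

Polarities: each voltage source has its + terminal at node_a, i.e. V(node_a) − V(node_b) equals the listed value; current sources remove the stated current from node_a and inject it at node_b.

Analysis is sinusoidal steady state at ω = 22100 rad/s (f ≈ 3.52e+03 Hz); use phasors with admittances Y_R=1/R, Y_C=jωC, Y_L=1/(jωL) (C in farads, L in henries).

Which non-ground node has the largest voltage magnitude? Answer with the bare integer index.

Apply KCL at each of the 6 non-ground nodes and solve the resulting linear system.
Node n1: branches {I1, L1, L2, R2, I3, R4} → V_1 = -1.575-9.612j
Node n2: branches {C1, C3, C4, R3} → V_2 = 0.9975-1.388j
Node n3: branches {L2, R1, L3, L5} → V_3 = 0.1820-9.429j
Node n4: branches {R3, V2} → V_4 = 3.230+0.000j
Node n5: branches {L1, C2, I2, R1} → V_5 = -55.53-17.73j
Node n6: branches {C1, C3, R2, I3, R4, L4, L5, V1, V2} → V_6 = 1.150+0.000j
Source currents: i(V1)=-3.010-0.5732j, i(V2)=-1.247-0.7754j

5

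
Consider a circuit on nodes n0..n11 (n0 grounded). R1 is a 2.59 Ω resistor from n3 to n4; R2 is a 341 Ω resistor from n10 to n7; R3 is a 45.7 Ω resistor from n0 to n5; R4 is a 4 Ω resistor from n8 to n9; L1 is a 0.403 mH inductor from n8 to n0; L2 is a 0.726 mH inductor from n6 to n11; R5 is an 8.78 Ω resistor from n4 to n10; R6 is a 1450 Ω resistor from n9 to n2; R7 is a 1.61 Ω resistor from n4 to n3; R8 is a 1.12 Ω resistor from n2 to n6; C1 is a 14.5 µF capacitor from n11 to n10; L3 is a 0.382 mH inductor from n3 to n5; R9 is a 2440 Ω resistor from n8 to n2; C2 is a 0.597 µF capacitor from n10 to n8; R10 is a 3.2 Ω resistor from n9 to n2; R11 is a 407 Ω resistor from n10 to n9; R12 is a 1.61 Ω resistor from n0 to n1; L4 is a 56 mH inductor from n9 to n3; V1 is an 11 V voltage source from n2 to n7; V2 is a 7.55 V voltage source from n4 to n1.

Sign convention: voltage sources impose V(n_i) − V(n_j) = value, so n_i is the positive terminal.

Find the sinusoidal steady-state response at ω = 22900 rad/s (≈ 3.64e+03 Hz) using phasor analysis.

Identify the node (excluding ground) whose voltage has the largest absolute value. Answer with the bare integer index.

Apply KCL at each of the 11 non-ground nodes and solve the resulting linear system.
Node n1: branches {R12, V2} → V_1 = -0.5122+0.2734j
Node n2: branches {R6, R8, R9, R10, V1} → V_2 = 2.568+0.1168j
Node n3: branches {R1, R7, L3, L4} → V_3 = 6.892+0.2986j
Node n4: branches {R1, R5, R7, V2} → V_4 = 7.038+0.2734j
Node n5: branches {R3, L3} → V_5 = 6.704-0.9847j
Node n6: branches {L2, R8} → V_6 = 2.705-0.1156j
Node n7: branches {R2, V1} → V_7 = -8.432+0.1168j
Node n8: branches {R4, L1, R9, C2} → V_8 = 1.369+1.582j
Node n9: branches {R4, R6, R10, R11, L4} → V_9 = 2.050+0.7640j
Node n10: branches {R2, R5, C1, C2, R11} → V_10 = 5.529+1.542j
Node n11: branches {L2, C1} → V_11 = 6.154+1.909j
Source currents: i(V1)=-0.04094-0.004180j, i(V2)=-0.3181+0.1698j

7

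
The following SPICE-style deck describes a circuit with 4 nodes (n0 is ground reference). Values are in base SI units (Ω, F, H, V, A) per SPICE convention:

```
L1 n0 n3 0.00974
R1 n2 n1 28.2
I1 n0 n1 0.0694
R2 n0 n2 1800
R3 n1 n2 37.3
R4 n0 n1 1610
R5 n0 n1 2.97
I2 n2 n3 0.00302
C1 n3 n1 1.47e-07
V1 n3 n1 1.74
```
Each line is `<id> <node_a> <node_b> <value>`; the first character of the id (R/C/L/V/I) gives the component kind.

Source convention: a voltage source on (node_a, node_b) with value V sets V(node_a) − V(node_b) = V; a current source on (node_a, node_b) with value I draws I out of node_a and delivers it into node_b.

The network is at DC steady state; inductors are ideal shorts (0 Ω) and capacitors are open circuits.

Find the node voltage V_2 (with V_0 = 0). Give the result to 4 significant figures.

-1.773 V

Apply KCL at each of the 3 non-ground nodes and solve the resulting linear system.
Node n1: branches {R1, I1, R3, R4, R5, C1, V1} → V_1 = -1.740
Node n2: branches {R1, R2, R3, I2} → V_2 = -1.773
Node n3: branches {L1, I2, C1, V1} → V_3 = 0.000
Source currents: i(L1)=-0.6573, i(V1)=-0.6543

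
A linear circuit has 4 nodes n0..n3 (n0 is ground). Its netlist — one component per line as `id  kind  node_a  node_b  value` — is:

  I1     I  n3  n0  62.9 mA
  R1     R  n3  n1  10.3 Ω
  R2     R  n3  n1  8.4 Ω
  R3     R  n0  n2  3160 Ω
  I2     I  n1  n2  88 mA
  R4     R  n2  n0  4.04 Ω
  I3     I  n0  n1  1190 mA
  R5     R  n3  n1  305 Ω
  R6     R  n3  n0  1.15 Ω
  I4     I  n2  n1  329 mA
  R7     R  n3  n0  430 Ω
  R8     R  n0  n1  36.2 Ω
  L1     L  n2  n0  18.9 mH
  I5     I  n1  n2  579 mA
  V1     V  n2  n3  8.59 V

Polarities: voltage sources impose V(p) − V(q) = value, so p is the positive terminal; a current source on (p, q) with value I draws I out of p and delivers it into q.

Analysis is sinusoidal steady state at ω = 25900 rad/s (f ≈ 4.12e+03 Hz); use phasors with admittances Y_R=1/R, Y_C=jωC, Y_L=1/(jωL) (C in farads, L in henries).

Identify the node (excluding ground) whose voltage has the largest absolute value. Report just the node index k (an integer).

2

Element admittances at ω=25900 rad/s:
  I1: injects 0.0629 A into n0 (from n3)
  Y(R1) = 0.09709+0.000j S between n3,n1
  Y(R2) = 0.1190+0.000j S between n3,n1
  Y(R3) = 0.0003165+0.000j S between n0,n2
  I2: injects 0.088 A into n2 (from n1)
  Y(R4) = 0.2475+0.000j S between n2,n0
  I3: injects 1.19 A into n1 (from n0)
  Y(R5) = 0.003279+0.000j S between n3,n1
  Y(R6) = 0.8696+0.000j S between n3,n0
  I4: injects 0.329 A into n1 (from n2)
  Y(R7) = 0.002326+0.000j S between n3,n0
  Y(R8) = 0.02762+0.000j S between n0,n1
  Y(L1) = 0.000-0.002043j S between n2,n0
  I5: injects 0.579 A into n2 (from n1)
  V1: constraint V(n2)−V(n3) = 8.59
Assemble and solve the 4×4 MNA system:
  V(n1)=2.597+0.01210j  V(n2)=7.631+0.01362j  V(n3)=-0.9588+0.01362j
  i(V1)=-1.553+0.01221j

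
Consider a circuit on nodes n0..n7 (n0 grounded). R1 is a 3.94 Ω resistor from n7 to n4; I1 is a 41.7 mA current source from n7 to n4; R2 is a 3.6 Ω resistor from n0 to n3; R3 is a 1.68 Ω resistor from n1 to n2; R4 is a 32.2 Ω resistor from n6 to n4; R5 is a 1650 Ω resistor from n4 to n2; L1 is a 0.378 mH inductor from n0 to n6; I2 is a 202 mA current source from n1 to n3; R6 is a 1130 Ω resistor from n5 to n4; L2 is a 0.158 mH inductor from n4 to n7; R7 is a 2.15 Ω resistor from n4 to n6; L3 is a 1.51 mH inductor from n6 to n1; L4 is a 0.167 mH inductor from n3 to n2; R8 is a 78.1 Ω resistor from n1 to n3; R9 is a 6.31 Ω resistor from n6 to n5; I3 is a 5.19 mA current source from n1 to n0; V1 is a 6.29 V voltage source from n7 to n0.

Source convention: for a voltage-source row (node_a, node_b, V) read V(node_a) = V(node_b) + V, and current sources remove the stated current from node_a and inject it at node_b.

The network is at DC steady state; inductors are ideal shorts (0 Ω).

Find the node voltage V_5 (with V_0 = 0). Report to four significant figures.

Element admittances at DC:
  Y(R1) = 0.2538 S between n7,n4
  I1: injects 0.0417 A into n4 (from n7)
  Y(R2) = 0.2778 S between n0,n3
  Y(R3) = 0.5952 S between n1,n2
  Y(R4) = 0.03106 S between n6,n4
  Y(R5) = 0.0006061 S between n4,n2
  L1: short n0↔n6 (DC inductor)
  I2: injects 0.202 A into n3 (from n1)
  Y(R6) = 0.0008850 S between n5,n4
  L2: short n4↔n7 (DC inductor)
  Y(R7) = 0.4651 S between n4,n6
  L3: short n6↔n1 (DC inductor)
  L4: short n3↔n2 (DC inductor)
  Y(R8) = 0.01280 S between n1,n3
  Y(R9) = 0.1585 S between n6,n5
  I3: injects 0.00519 A into n0 (from n1)
  V1: constraint V(n7)−V(n0) = 6.29
Assemble and solve the 12×12 MNA system:
  V(n1)=0.000  V(n2)=0.2322  V(n3)=0.2322  V(n4)=6.290  V(n5)=0.03493  V(n6)=0.000  V(n7)=6.290
  i(L1)=-3.060  i(L2)=-3.088  i(L3)=0.06601  i(L4)=0.1345  i(V1)=-3.130

0.03493 V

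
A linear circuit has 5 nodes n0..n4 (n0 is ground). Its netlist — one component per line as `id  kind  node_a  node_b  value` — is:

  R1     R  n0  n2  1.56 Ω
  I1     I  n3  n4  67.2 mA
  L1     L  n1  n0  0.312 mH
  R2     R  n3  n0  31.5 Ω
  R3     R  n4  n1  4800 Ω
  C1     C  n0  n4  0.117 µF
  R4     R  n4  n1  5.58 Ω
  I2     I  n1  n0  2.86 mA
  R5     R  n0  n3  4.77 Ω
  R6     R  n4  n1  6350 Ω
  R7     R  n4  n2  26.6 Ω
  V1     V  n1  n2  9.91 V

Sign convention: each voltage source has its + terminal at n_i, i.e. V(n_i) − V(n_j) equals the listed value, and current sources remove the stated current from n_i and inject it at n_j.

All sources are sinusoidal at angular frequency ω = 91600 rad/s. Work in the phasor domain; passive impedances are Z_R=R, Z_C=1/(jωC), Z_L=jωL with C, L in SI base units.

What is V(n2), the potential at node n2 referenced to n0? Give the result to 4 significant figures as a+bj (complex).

Element admittances at ω=91600 rad/s:
  Y(R1) = 0.6410+0.000j S between n0,n2
  I1: injects 0.0672 A into n4 (from n3)
  Y(L1) = 0.000-0.03499j S between n1,n0
  Y(R2) = 0.03175+0.000j S between n3,n0
  Y(R3) = 0.0002083+0.000j S between n4,n1
  Y(C1) = 0.000+0.01072j S between n0,n4
  Y(R4) = 0.1792+0.000j S between n4,n1
  I2: injects 0.00286 A into n0 (from n1)
  Y(R5) = 0.2096+0.000j S between n0,n3
  Y(R6) = 0.0001575+0.000j S between n4,n1
  Y(R7) = 0.03759+0.000j S between n4,n2
  V1: constraint V(n1)−V(n2) = 9.91
Assemble and solve the 5×5 MNA system:
  V(n1)=9.988+0.4017j  V(n2)=0.07808+0.4017j  V(n3)=-0.2784+0.000j  V(n4)=8.581-0.02172j
  i(V1)=-0.2696+0.2734j

0.07808+0.4017j V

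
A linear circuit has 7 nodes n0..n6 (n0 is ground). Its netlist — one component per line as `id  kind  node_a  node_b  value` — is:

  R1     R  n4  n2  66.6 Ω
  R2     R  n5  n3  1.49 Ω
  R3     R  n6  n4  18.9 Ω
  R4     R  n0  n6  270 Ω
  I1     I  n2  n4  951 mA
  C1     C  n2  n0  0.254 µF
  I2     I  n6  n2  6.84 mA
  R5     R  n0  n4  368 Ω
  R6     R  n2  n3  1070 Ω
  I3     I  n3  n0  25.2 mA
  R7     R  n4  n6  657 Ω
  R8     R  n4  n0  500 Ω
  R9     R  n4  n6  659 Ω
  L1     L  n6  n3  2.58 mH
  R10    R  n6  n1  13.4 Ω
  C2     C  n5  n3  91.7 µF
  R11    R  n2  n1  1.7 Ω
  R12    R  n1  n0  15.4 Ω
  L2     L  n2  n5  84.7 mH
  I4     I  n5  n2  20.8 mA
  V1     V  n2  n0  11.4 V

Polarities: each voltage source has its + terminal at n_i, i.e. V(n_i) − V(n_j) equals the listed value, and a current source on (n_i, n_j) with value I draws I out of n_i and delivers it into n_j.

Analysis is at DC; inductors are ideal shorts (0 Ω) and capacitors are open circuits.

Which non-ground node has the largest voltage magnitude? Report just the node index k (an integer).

4

Apply KCL at each of the 6 non-ground nodes and solve the resulting linear system.
Node n1: branches {R10, R11, R12} → V_1 = 10.45
Node n2: branches {R1, I1, C1, I2, R6, R11, L2, I4, V1} → V_2 = 11.40
Node n3: branches {R2, R6, I3, L1, C2} → V_3 = 12.08
Node n4: branches {R1, R3, I1, R5, R7, R8, R9} → V_4 = 23.76
Node n5: branches {R2, C2, L2, I4} → V_5 = 11.40
Node n6: branches {R3, R4, I2, R7, R9, L1, R10} → V_6 = 12.08
Source currents: i(L1)=0.4806, i(L2)=-0.4339, i(V1)=-0.8607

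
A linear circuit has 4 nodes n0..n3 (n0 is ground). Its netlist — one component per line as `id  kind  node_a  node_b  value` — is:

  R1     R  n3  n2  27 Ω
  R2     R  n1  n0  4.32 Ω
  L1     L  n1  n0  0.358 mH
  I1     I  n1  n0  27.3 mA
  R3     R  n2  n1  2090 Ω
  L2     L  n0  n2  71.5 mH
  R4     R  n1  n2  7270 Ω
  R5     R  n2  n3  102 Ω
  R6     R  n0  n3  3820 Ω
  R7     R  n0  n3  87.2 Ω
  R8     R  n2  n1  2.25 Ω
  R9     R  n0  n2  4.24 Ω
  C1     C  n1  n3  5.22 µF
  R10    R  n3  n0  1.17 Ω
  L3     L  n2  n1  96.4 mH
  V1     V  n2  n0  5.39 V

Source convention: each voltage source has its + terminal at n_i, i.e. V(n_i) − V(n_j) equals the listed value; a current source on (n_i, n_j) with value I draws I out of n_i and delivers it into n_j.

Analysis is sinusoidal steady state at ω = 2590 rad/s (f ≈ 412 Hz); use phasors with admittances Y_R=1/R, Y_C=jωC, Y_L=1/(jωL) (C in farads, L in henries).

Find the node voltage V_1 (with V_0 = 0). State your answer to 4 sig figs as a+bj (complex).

Apply KCL at each of the 3 non-ground nodes and solve the resulting linear system.
Node n1: branches {R2, L1, I1, R3, R4, R8, C1, L3} → V_1 = 1.015+1.576j
Node n2: branches {R1, R3, L2, R4, R5, R8, R9, L3, V1} → V_2 = 5.390+0.000j
Node n3: branches {R1, R5, R6, R7, C1, R10} → V_3 = 0.2533+0.01127j
Source currents: i(V1)=-3.453+0.7487j

1.015+1.576j V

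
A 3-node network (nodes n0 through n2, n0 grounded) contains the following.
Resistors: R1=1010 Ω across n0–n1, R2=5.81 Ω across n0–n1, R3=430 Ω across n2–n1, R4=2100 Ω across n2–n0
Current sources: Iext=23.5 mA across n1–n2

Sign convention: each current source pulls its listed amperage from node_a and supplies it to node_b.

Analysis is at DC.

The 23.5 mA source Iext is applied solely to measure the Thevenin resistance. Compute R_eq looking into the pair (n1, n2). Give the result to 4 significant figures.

R_eq = 357.1 Ω

Apply KCL at each of the 2 non-ground nodes and solve the resulting linear system.
Node n1: branches {R1, R2, R3, Iext} → V_1 = -0.02302
Node n2: branches {R3, R4, Iext} → V_2 = 8.368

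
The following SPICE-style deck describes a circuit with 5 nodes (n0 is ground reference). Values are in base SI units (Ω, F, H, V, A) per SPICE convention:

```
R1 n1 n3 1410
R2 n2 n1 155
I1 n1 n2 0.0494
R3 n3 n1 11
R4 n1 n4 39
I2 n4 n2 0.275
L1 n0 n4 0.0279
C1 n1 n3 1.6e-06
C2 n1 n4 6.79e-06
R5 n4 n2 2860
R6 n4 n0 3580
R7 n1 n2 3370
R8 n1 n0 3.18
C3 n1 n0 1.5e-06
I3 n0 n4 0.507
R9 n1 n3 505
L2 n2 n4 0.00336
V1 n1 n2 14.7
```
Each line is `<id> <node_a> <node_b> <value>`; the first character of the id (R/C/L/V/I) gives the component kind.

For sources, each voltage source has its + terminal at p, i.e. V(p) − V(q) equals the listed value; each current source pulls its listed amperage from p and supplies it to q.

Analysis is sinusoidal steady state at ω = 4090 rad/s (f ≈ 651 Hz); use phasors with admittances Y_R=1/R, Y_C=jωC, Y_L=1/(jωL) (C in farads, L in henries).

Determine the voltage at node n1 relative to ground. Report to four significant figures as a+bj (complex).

1.310-0.4042j V

MNA unknowns: 4 node voltages V₁..V_4 plus 1 source current (V1)
R1: Y=0.0007092+0.000j on G[1,3]
R2: Y=0.006452+0.000j on G[2,1]
I1: z[1]−=0.0494, z[2]+=0.0494
R3: Y=0.09091+0.000j on G[3,1]
R4: Y=0.02564+0.000j on G[1,4]
I2: z[4]−=0.275, z[2]+=0.275
L1: Y=0.000-0.008763j on G[0,4]
C1: Y=0.000+0.006544j on G[1,3]
C2: Y=0.000+0.02777j on G[1,4]
R5: Y=0.0003497+0.000j on G[4,2]
R6: Y=0.0002793+0.000j on G[4,0]
R7: Y=0.0002967+0.000j on G[1,2]
R8: Y=0.3145+0.000j on G[1,0]
C3: Y=0.000+0.006135j on G[1,0]
I3: z[0]−=0.507, z[4]+=0.507
R9: Y=0.001980+0.000j on G[1,3]
L2: Y=0.000-0.07277j on G[2,4]
V1: row V1−V2=14.7, i_V1 at 1,2
solve → V1=1.310-0.4042j, V2=-13.39-0.4042j, V3=1.310-0.4042j, V4=-13.24+10.98j
aux → i_V1=-1.252+0.007060j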